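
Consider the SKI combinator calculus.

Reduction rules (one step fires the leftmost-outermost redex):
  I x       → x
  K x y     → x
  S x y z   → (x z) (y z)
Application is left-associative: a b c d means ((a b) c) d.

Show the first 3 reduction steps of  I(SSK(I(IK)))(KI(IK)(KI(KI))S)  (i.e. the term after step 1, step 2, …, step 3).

  start: I(SSK(I(IK)))(KI(IK)(KI(KI))S)
  step 1: SSK(I(IK))(KI(IK)(KI(KI))S)
  step 2: S(I(IK))(K(I(IK)))(KI(IK)(KI(KI))S)
  step 3: I(IK)(KI(IK)(KI(KI))S)(K(I(IK))(KI(IK)(KI(KI))S))

Answer: after 3 steps: I(IK)(KI(IK)(KI(KI))S)(K(I(IK))(KI(IK)(KI(KI))S))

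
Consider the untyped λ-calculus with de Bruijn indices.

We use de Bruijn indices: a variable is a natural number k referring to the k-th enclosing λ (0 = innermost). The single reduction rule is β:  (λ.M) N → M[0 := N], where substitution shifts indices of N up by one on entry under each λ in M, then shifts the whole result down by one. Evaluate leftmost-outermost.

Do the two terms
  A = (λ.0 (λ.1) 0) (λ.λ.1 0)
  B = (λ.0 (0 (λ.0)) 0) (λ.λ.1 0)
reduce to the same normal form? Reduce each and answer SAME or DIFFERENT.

Term A:
  start: (λ.0 (λ.1) 0) (λ.λ.1 0)
  step 1: (λ.λ.1 0) (λ.λ.λ.1 0) (λ.λ.1 0)
  step 2: (λ.(λ.λ.λ.1 0) 0) (λ.λ.1 0)
  step 3: (λ.λ.λ.1 0) (λ.λ.1 0)
  step 4: λ.λ.1 0

Term B:
  start: (λ.0 (0 (λ.0)) 0) (λ.λ.1 0)
  step 1: (λ.λ.1 0) ((λ.λ.1 0) (λ.0)) (λ.λ.1 0)
  step 2: (λ.(λ.λ.1 0) (λ.0) 0) (λ.λ.1 0)
  step 3: (λ.λ.1 0) (λ.0) (λ.λ.1 0)
  step 4: (λ.(λ.0) 0) (λ.λ.1 0)
  step 5: (λ.0) (λ.λ.1 0)
  step 6: λ.λ.1 0

Answer: SAME — A ⇓ λ.λ.1 0, B ⇓ λ.λ.1 0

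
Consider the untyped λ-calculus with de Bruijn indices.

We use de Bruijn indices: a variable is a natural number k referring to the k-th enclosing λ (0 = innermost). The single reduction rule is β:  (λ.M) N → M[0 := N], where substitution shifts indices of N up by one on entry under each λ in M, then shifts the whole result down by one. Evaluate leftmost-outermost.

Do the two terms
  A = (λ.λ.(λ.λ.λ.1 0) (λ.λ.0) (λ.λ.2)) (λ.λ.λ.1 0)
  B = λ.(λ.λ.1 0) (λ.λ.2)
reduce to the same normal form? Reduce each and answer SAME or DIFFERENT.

Answer: SAME — A ⇓ λ.λ.λ.2, B ⇓ λ.λ.λ.2

Derivation:
Term A:
  start: (λ.λ.(λ.λ.λ.1 0) (λ.λ.0) (λ.λ.2)) (λ.λ.λ.1 0)
  →1  λ.(λ.λ.λ.1 0) (λ.λ.0) (λ.λ.2)
  →2  λ.(λ.λ.1 0) (λ.λ.2)
  →3  λ.λ.(λ.λ.3) 0
  →4  λ.λ.λ.2

Term B:
  start: λ.(λ.λ.1 0) (λ.λ.2)
  →1  λ.λ.(λ.λ.3) 0
  →2  λ.λ.λ.2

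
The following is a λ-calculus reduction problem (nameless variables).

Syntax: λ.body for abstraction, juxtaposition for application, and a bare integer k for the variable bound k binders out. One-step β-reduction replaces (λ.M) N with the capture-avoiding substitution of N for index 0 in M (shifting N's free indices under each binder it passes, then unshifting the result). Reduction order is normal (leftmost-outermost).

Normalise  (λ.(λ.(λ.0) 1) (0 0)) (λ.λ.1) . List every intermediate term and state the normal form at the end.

  start: (λ.(λ.(λ.0) 1) (0 0)) (λ.λ.1)
  step 1: (λ.(λ.0) (λ.λ.1)) ((λ.λ.1) (λ.λ.1))
  step 2: (λ.0) (λ.λ.1)
  step 3: λ.λ.1

Answer: normal form = λ.λ.1  (in 3 steps)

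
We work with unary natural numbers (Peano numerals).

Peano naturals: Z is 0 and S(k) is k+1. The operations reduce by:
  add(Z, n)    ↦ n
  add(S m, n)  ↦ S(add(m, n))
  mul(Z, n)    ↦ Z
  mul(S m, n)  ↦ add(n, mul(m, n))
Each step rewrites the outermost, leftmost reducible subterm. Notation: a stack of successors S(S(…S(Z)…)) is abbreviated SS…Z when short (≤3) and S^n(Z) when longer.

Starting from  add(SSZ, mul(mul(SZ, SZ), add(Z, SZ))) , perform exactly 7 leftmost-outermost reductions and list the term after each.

  start: add(SSZ, mul(mul(SZ, SZ), add(Z, SZ)))
  [1] S(add(SZ, mul(mul(SZ, SZ), add(Z, SZ))))
  [2] S(S(add(Z, mul(mul(SZ, SZ), add(Z, SZ)))))
  [3] S(S(mul(mul(SZ, SZ), add(Z, SZ))))
  [4] S(S(mul(add(SZ, mul(Z, SZ)), add(Z, SZ))))
  [5] S(S(mul(S(add(Z, mul(Z, SZ))), add(Z, SZ))))
  [6] S(S(add(add(Z, SZ), mul(add(Z, mul(Z, SZ)), add(Z, SZ)))))
  [7] S(S(add(SZ, mul(add(Z, mul(Z, SZ)), add(Z, SZ)))))

Answer: after 7 steps: S(S(add(SZ, mul(add(Z, mul(Z, SZ)), add(Z, SZ)))))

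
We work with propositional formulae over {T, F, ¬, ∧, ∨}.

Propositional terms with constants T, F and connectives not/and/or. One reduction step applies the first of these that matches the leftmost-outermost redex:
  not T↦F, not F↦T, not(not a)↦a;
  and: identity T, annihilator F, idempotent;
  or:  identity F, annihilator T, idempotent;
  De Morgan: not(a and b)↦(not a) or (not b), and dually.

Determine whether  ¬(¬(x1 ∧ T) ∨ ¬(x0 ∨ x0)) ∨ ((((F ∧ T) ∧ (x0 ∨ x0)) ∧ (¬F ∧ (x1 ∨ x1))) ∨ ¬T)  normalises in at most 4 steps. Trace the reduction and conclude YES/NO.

Answer: NO — after 4 steps the term is (x1 ∧ (x0 ∨ x0)) ∨ ((((F ∧ T) ∧ (x0 ∨ x0)) ∧ (¬F ∧ (x1 ∨ x1))) ∨ ¬T), not yet normal

Reduction:
  start: ¬(¬(x1 ∧ T) ∨ ¬(x0 ∨ x0)) ∨ ((((F ∧ T) ∧ (x0 ∨ x0)) ∧ (¬F ∧ (x1 ∨ x1))) ∨ ¬T)
  step 1: (¬¬(x1 ∧ T) ∧ ¬¬(x0 ∨ x0)) ∨ ((((F ∧ T) ∧ (x0 ∨ x0)) ∧ (¬F ∧ (x1 ∨ x1))) ∨ ¬T)
  step 2: ((x1 ∧ T) ∧ ¬¬(x0 ∨ x0)) ∨ ((((F ∧ T) ∧ (x0 ∨ x0)) ∧ (¬F ∧ (x1 ∨ x1))) ∨ ¬T)
  step 3: (x1 ∧ ¬¬(x0 ∨ x0)) ∨ ((((F ∧ T) ∧ (x0 ∨ x0)) ∧ (¬F ∧ (x1 ∨ x1))) ∨ ¬T)
  step 4: (x1 ∧ (x0 ∨ x0)) ∨ ((((F ∧ T) ∧ (x0 ∨ x0)) ∧ (¬F ∧ (x1 ∨ x1))) ∨ ¬T)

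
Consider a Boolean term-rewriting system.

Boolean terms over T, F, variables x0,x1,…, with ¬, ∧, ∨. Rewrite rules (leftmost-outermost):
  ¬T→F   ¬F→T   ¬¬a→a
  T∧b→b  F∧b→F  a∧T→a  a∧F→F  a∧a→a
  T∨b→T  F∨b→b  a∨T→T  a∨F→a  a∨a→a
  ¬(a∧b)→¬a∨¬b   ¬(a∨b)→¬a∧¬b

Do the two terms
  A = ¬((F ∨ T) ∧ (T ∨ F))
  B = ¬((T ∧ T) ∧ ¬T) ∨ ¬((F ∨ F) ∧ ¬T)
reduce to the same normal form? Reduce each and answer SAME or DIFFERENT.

Term A:
  start: ¬((F ∨ T) ∧ (T ∨ F))
  [1] ¬(F ∨ T) ∨ ¬(T ∨ F)
  [2] (¬F ∧ ¬T) ∨ ¬(T ∨ F)
  [3] (T ∧ ¬T) ∨ ¬(T ∨ F)
  [4] ¬T ∨ ¬(T ∨ F)
  [5] F ∨ ¬(T ∨ F)
  [6] ¬(T ∨ F)
  [7] ¬T ∧ ¬F
  [8] F ∧ ¬F
  [9] F

Term B:
  start: ¬((T ∧ T) ∧ ¬T) ∨ ¬((F ∨ F) ∧ ¬T)
  [1] (¬(T ∧ T) ∨ ¬¬T) ∨ ¬((F ∨ F) ∧ ¬T)
  [2] ((¬T ∨ ¬T) ∨ ¬¬T) ∨ ¬((F ∨ F) ∧ ¬T)
  [3] (¬T ∨ ¬¬T) ∨ ¬((F ∨ F) ∧ ¬T)
  [4] (F ∨ ¬¬T) ∨ ¬((F ∨ F) ∧ ¬T)
  [5] ¬¬T ∨ ¬((F ∨ F) ∧ ¬T)
  [6] T ∨ ¬((F ∨ F) ∧ ¬T)
  [7] T

Answer: DIFFERENT — A ⇓ F, B ⇓ T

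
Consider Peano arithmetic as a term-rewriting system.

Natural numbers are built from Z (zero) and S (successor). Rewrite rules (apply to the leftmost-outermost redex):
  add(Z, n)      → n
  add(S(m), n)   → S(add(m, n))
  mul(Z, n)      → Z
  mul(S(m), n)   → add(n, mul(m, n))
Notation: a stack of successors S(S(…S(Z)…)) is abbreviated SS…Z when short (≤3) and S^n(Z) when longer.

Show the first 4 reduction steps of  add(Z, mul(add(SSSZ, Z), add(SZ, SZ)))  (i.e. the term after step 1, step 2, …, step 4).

  start: add(Z, mul(add(SSSZ, Z), add(SZ, SZ)))
  [1] mul(add(SSSZ, Z), add(SZ, SZ))
  [2] mul(S(add(SSZ, Z)), add(SZ, SZ))
  [3] add(add(SZ, SZ), mul(add(SSZ, Z), add(SZ, SZ)))
  [4] add(S(add(Z, SZ)), mul(add(SSZ, Z), add(SZ, SZ)))

Answer: after 4 steps: add(S(add(Z, SZ)), mul(add(SSZ, Z), add(SZ, SZ)))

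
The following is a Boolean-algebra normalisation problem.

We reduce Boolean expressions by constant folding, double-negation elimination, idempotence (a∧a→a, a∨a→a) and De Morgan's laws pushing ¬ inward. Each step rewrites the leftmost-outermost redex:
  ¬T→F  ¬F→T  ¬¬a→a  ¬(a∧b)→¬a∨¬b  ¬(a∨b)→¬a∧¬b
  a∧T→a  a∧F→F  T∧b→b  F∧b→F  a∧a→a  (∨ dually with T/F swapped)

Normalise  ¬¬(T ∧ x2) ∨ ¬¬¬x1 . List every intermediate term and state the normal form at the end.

Answer: normal form = x2 ∨ ¬x1  (in 3 steps)

Reduction:
  start: ¬¬(T ∧ x2) ∨ ¬¬¬x1
  →1  (T ∧ x2) ∨ ¬¬¬x1
  →2  x2 ∨ ¬¬¬x1
  →3  x2 ∨ ¬x1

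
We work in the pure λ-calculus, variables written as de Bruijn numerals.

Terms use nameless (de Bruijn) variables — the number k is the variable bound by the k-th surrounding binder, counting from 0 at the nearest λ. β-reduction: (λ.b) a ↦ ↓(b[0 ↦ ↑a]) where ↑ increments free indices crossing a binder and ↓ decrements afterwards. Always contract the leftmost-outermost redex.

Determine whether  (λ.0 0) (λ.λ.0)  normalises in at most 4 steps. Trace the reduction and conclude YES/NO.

  start: (λ.0 0) (λ.λ.0)
  →1  (λ.λ.0) (λ.λ.0)
  →2  λ.0

Answer: YES — reaches normal form λ.0 in 2 ≤ 4 steps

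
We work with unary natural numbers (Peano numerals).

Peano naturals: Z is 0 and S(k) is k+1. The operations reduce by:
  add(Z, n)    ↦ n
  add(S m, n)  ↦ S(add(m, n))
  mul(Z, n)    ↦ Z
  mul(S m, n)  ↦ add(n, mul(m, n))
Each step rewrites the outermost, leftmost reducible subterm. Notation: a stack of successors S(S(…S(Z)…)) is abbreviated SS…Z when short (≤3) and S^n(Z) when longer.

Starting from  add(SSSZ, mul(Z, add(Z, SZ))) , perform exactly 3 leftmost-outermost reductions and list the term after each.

Answer: after 3 steps: S(S(S(add(Z, mul(Z, add(Z, SZ))))))

Working:
  start: add(SSSZ, mul(Z, add(Z, SZ)))
  [1] S(add(SSZ, mul(Z, add(Z, SZ))))
  [2] S(S(add(SZ, mul(Z, add(Z, SZ)))))
  [3] S(S(S(add(Z, mul(Z, add(Z, SZ))))))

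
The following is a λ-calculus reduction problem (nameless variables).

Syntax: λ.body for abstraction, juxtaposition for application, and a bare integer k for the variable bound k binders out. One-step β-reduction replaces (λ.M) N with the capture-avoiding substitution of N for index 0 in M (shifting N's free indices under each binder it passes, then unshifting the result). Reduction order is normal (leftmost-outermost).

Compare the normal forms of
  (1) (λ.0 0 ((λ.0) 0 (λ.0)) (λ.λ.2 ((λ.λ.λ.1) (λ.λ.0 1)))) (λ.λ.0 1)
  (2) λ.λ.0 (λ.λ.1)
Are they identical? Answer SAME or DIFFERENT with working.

Answer: SAME — A ⇓ λ.λ.0 (λ.λ.1), B ⇓ λ.λ.0 (λ.λ.1)

Derivation:
Term A:
  start: (λ.0 0 ((λ.0) 0 (λ.0)) (λ.λ.2 ((λ.λ.λ.1) (λ.λ.0 1)))) (λ.λ.0 1)
  →1  (λ.λ.0 1) (λ.λ.0 1) ((λ.0) (λ.λ.0 1) (λ.0)) (λ.λ.(λ.λ.0 1) ((λ.λ.λ.1) (λ.λ.0 1)))
  →2  (λ.0 (λ.λ.0 1)) ((λ.0) (λ.λ.0 1) (λ.0)) (λ.λ.(λ.λ.0 1) ((λ.λ.λ.1) (λ.λ.0 1)))
  →3  (λ.0) (λ.λ.0 1) (λ.0) (λ.λ.0 1) (λ.λ.(λ.λ.0 1) ((λ.λ.λ.1) (λ.λ.0 1)))
  →4  (λ.λ.0 1) (λ.0) (λ.λ.0 1) (λ.λ.(λ.λ.0 1) ((λ.λ.λ.1) (λ.λ.0 1)))
  →5  (λ.0 (λ.0)) (λ.λ.0 1) (λ.λ.(λ.λ.0 1) ((λ.λ.λ.1) (λ.λ.0 1)))
  →6  (λ.λ.0 1) (λ.0) (λ.λ.(λ.λ.0 1) ((λ.λ.λ.1) (λ.λ.0 1)))
  →7  (λ.0 (λ.0)) (λ.λ.(λ.λ.0 1) ((λ.λ.λ.1) (λ.λ.0 1)))
  →8  (λ.λ.(λ.λ.0 1) ((λ.λ.λ.1) (λ.λ.0 1))) (λ.0)
  →9  λ.(λ.λ.0 1) ((λ.λ.λ.1) (λ.λ.0 1))
  →10  λ.λ.0 ((λ.λ.λ.1) (λ.λ.0 1))
  →11  λ.λ.0 (λ.λ.1)

Term B:
  start: λ.λ.0 (λ.λ.1)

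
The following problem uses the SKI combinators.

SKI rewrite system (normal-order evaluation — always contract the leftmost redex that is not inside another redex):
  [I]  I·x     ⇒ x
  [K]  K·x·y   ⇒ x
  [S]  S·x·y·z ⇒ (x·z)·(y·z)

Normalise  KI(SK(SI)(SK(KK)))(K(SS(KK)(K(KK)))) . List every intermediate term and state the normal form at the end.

Answer: normal form = K(S(K(KK))K)  (in 4 steps)

Working:
  start: KI(SK(SI)(SK(KK)))(K(SS(KK)(K(KK))))
  step 1: I(K(SS(KK)(K(KK))))
  step 2: K(SS(KK)(K(KK)))
  step 3: K(S(K(KK))(KK(K(KK))))
  step 4: K(S(K(KK))K)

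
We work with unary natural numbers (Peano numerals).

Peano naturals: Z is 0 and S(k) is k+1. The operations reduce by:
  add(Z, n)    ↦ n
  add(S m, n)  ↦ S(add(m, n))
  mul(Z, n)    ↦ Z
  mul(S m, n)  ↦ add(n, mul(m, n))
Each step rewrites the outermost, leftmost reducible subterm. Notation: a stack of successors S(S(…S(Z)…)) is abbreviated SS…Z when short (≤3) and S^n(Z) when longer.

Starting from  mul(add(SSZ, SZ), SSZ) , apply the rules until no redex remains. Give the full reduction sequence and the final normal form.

  start: mul(add(SSZ, SZ), SSZ)
  →1  mul(S(add(SZ, SZ)), SSZ)
  →2  add(SSZ, mul(add(SZ, SZ), SSZ))
  →3  S(add(SZ, mul(add(SZ, SZ), SSZ)))
  →4  S(S(add(Z, mul(add(SZ, SZ), SSZ))))
  →5  S(S(mul(add(SZ, SZ), SSZ)))
  →6  S(S(mul(S(add(Z, SZ)), SSZ)))
  →7  S(S(add(SSZ, mul(add(Z, SZ), SSZ))))
  →8  S(S(S(add(SZ, mul(add(Z, SZ), SSZ)))))
  →9  S(S(S(S(add(Z, mul(add(Z, SZ), SSZ))))))
  →10  S(S(S(S(mul(add(Z, SZ), SSZ)))))
  →11  S(S(S(S(mul(SZ, SSZ)))))
  →12  S(S(S(S(add(SSZ, mul(Z, SSZ))))))
  →13  S(S(S(S(S(add(SZ, mul(Z, SSZ)))))))
  →14  S(S(S(S(S(S(add(Z, mul(Z, SSZ))))))))
  →15  S(S(S(S(S(S(mul(Z, SSZ)))))))
  →16  S^6(Z)

Answer: normal form = S^6(Z)  (in 16 steps)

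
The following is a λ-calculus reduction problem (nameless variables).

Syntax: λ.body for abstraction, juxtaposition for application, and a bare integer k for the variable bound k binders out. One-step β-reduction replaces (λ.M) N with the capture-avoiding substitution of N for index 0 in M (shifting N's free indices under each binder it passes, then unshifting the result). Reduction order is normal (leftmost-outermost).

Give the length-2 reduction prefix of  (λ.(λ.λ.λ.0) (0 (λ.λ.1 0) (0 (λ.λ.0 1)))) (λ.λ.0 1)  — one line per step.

  start: (λ.(λ.λ.λ.0) (0 (λ.λ.1 0) (0 (λ.λ.0 1)))) (λ.λ.0 1)
  step 1: (λ.λ.λ.0) ((λ.λ.0 1) (λ.λ.1 0) ((λ.λ.0 1) (λ.λ.0 1)))
  step 2: λ.λ.0

Answer: after 2 steps: λ.λ.0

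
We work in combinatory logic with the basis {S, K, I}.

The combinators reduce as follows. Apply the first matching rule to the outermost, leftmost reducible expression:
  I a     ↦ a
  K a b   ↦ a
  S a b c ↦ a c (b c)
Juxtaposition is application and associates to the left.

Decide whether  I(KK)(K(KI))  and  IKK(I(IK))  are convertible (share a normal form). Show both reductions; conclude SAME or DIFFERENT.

Answer: SAME — A ⇓ K, B ⇓ K

Working:
Term A:
  start: I(KK)(K(KI))
  →1  KK(K(KI))
  →2  K

Term B:
  start: IKK(I(IK))
  →1  KK(I(IK))
  →2  K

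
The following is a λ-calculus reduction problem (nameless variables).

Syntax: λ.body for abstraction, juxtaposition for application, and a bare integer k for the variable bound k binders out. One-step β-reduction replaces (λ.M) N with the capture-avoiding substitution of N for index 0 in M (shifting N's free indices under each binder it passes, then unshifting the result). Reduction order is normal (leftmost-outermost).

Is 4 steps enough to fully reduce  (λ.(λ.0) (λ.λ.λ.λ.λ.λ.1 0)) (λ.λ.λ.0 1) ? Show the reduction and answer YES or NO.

Answer: YES — reaches normal form λ.λ.λ.λ.λ.λ.1 0 in 2 ≤ 4 steps

Working:
  start: (λ.(λ.0) (λ.λ.λ.λ.λ.λ.1 0)) (λ.λ.λ.0 1)
  step 1: (λ.0) (λ.λ.λ.λ.λ.λ.1 0)
  step 2: λ.λ.λ.λ.λ.λ.1 0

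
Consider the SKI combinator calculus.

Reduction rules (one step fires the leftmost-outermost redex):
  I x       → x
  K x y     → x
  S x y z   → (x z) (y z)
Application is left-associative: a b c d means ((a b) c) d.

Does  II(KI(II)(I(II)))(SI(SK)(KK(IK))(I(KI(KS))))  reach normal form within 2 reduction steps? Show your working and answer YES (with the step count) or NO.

  start: II(KI(II)(I(II)))(SI(SK)(KK(IK))(I(KI(KS))))
  →1  I(KI(II)(I(II)))(SI(SK)(KK(IK))(I(KI(KS))))
  →2  KI(II)(I(II))(SI(SK)(KK(IK))(I(KI(KS))))

Answer: NO — after 2 steps the term is KI(II)(I(II))(SI(SK)(KK(IK))(I(KI(KS)))), not yet normal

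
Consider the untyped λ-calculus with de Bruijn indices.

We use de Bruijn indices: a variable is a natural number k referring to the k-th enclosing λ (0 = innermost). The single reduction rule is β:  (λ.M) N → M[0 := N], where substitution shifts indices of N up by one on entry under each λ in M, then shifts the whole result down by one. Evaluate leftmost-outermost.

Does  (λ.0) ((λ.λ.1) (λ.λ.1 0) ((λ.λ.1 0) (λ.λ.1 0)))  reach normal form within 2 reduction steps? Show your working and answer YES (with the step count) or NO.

  start: (λ.0) ((λ.λ.1) (λ.λ.1 0) ((λ.λ.1 0) (λ.λ.1 0)))
  [1] (λ.λ.1) (λ.λ.1 0) ((λ.λ.1 0) (λ.λ.1 0))
  [2] (λ.λ.λ.1 0) ((λ.λ.1 0) (λ.λ.1 0))

Answer: NO — after 2 steps the term is (λ.λ.λ.1 0) ((λ.λ.1 0) (λ.λ.1 0)), not yet normal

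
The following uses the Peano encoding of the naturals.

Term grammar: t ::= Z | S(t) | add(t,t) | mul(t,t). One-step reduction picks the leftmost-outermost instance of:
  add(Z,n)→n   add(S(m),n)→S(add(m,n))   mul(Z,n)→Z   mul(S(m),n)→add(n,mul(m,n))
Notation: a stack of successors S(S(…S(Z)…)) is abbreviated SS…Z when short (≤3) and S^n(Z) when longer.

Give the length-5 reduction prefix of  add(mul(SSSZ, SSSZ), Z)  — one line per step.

  start: add(mul(SSSZ, SSSZ), Z)
  step 1: add(add(SSSZ, mul(SSZ, SSSZ)), Z)
  step 2: add(S(add(SSZ, mul(SSZ, SSSZ))), Z)
  step 3: S(add(add(SSZ, mul(SSZ, SSSZ)), Z))
  step 4: S(add(S(add(SZ, mul(SSZ, SSSZ))), Z))
  step 5: S(S(add(add(SZ, mul(SSZ, SSSZ)), Z)))

Answer: after 5 steps: S(S(add(add(SZ, mul(SSZ, SSSZ)), Z)))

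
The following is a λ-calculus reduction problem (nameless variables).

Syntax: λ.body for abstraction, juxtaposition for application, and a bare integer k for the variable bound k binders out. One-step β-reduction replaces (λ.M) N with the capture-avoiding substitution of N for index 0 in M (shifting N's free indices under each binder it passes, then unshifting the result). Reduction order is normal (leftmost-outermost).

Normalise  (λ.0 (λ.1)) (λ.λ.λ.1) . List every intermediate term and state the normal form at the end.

  start: (λ.0 (λ.1)) (λ.λ.λ.1)
  step 1: (λ.λ.λ.1) (λ.λ.λ.λ.1)
  step 2: λ.λ.1

Answer: normal form = λ.λ.1  (in 2 steps)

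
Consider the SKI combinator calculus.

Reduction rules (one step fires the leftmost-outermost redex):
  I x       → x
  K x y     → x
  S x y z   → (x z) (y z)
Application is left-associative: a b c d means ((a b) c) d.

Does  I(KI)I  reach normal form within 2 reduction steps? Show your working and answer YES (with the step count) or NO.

  start: I(KI)I
  →1  KII
  →2  I

Answer: YES — reaches normal form I in 2 ≤ 2 steps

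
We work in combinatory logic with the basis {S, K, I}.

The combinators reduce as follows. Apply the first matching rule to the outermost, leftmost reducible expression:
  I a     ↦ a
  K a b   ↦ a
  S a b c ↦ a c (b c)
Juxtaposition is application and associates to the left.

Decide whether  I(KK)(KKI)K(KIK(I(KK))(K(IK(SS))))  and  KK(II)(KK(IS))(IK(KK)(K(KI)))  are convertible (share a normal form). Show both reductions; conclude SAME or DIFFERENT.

Answer: SAME — A ⇓ K, B ⇓ K

Reduction:
Term A:
  start: I(KK)(KKI)K(KIK(I(KK))(K(IK(SS))))
  step 1: KK(KKI)K(KIK(I(KK))(K(IK(SS))))
  step 2: KK(KIK(I(KK))(K(IK(SS))))
  step 3: K

Term B:
  start: KK(II)(KK(IS))(IK(KK)(K(KI)))
  step 1: K(KK(IS))(IK(KK)(K(KI)))
  step 2: KK(IS)
  step 3: K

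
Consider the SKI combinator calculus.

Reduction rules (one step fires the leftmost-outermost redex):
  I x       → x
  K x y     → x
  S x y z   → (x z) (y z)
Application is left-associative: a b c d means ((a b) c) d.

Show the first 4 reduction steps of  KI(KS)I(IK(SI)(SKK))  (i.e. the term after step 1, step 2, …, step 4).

  start: KI(KS)I(IK(SI)(SKK))
  [1] II(IK(SI)(SKK))
  [2] I(IK(SI)(SKK))
  [3] IK(SI)(SKK)
  [4] K(SI)(SKK)

Answer: after 4 steps: K(SI)(SKK)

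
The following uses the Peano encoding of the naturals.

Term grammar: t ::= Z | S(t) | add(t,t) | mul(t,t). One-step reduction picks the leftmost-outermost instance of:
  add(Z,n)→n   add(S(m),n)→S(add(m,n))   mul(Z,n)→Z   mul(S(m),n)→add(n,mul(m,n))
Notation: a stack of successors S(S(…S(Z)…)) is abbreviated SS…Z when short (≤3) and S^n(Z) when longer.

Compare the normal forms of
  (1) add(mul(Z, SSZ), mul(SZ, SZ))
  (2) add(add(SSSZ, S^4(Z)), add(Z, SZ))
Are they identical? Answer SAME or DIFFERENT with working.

Term A:
  start: add(mul(Z, SSZ), mul(SZ, SZ))
  step 1: add(Z, mul(SZ, SZ))
  step 2: mul(SZ, SZ)
  step 3: add(SZ, mul(Z, SZ))
  step 4: S(add(Z, mul(Z, SZ)))
  step 5: S(mul(Z, SZ))
  step 6: SZ

Term B:
  start: add(add(SSSZ, S^4(Z)), add(Z, SZ))
  step 1: add(S(add(SSZ, S^4(Z))), add(Z, SZ))
  step 2: S(add(add(SSZ, S^4(Z)), add(Z, SZ)))
  step 3: S(add(S(add(SZ, S^4(Z))), add(Z, SZ)))
  step 4: S(S(add(add(SZ, S^4(Z)), add(Z, SZ))))
  step 5: S(S(add(S(add(Z, S^4(Z))), add(Z, SZ))))
  step 6: S(S(S(add(add(Z, S^4(Z)), add(Z, SZ)))))
  step 7: S(S(S(add(S^4(Z), add(Z, SZ)))))
  step 8: S(S(S(S(add(SSSZ, add(Z, SZ))))))
  step 9: S(S(S(S(S(add(SSZ, add(Z, SZ)))))))
  step 10: S(S(S(S(S(S(add(SZ, add(Z, SZ))))))))
  step 11: S(S(S(S(S(S(S(add(Z, add(Z, SZ)))))))))
  step 12: S(S(S(S(S(S(S(add(Z, SZ))))))))
  step 13: S^8(Z)

Answer: DIFFERENT — A ⇓ SZ, B ⇓ S^8(Z)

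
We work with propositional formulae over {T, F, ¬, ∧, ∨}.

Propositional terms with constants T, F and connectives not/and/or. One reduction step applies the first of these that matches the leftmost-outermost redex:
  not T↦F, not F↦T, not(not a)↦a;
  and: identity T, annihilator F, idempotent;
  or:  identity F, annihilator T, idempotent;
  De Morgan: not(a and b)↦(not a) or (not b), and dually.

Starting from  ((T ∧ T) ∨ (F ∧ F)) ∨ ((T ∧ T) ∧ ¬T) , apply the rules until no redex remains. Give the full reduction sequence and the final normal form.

  start: ((T ∧ T) ∨ (F ∧ F)) ∨ ((T ∧ T) ∧ ¬T)
  step 1: (T ∨ (F ∧ F)) ∨ ((T ∧ T) ∧ ¬T)
  step 2: T ∨ ((T ∧ T) ∧ ¬T)
  step 3: T

Answer: normal form = T  (in 3 steps)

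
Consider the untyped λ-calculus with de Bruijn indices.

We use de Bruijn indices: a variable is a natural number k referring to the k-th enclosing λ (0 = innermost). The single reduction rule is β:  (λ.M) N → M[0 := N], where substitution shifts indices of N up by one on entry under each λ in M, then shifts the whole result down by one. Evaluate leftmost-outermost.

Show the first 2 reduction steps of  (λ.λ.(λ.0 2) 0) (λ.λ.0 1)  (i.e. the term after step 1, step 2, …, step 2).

Answer: after 2 steps: λ.0 (λ.λ.0 1)

Reduction:
  start: (λ.λ.(λ.0 2) 0) (λ.λ.0 1)
  step 1: λ.(λ.0 (λ.λ.0 1)) 0
  step 2: λ.0 (λ.λ.0 1)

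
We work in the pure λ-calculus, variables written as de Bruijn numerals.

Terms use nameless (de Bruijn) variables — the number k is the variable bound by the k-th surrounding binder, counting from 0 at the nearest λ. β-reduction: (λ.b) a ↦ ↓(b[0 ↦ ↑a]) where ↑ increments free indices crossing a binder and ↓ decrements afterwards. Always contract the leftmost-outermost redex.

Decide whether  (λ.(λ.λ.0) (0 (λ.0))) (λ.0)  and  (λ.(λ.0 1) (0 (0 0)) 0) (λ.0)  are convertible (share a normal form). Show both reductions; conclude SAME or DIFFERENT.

Term A:
  start: (λ.(λ.λ.0) (0 (λ.0))) (λ.0)
  step 1: (λ.λ.0) ((λ.0) (λ.0))
  step 2: λ.0

Term B:
  start: (λ.(λ.0 1) (0 (0 0)) 0) (λ.0)
  step 1: (λ.0 (λ.0)) ((λ.0) ((λ.0) (λ.0))) (λ.0)
  step 2: (λ.0) ((λ.0) (λ.0)) (λ.0) (λ.0)
  step 3: (λ.0) (λ.0) (λ.0) (λ.0)
  step 4: (λ.0) (λ.0) (λ.0)
  step 5: (λ.0) (λ.0)
  step 6: λ.0

Answer: SAME — A ⇓ λ.0, B ⇓ λ.0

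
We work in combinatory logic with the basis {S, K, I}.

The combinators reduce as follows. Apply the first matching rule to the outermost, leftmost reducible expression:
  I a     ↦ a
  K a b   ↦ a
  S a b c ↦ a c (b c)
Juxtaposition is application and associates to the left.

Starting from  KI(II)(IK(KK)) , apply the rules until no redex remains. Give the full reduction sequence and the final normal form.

Answer: normal form = K(KK)  (in 3 steps)

Derivation:
  start: KI(II)(IK(KK))
  [1] I(IK(KK))
  [2] IK(KK)
  [3] K(KK)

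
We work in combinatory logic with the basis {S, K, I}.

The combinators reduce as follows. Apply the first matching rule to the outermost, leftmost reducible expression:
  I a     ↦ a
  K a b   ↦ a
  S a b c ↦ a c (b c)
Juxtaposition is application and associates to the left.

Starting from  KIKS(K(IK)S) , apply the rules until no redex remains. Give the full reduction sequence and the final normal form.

  start: KIKS(K(IK)S)
  →1  IS(K(IK)S)
  →2  S(K(IK)S)
  →3  S(IK)
  →4  SK

Answer: normal form = SK  (in 4 steps)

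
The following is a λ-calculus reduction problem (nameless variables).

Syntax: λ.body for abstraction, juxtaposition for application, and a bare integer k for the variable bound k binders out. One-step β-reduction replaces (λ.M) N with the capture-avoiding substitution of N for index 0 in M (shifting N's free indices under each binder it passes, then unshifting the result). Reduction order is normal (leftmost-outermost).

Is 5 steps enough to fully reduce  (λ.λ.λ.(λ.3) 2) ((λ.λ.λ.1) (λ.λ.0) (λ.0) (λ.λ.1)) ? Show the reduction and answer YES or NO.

Answer: YES — reaches normal form λ.λ.λ.0 in 5 ≤ 5 steps

Reduction:
  start: (λ.λ.λ.(λ.3) 2) ((λ.λ.λ.1) (λ.λ.0) (λ.0) (λ.λ.1))
  →1  λ.λ.(λ.(λ.λ.λ.1) (λ.λ.0) (λ.0) (λ.λ.1)) ((λ.λ.λ.1) (λ.λ.0) (λ.0) (λ.λ.1))
  →2  λ.λ.(λ.λ.λ.1) (λ.λ.0) (λ.0) (λ.λ.1)
  →3  λ.λ.(λ.λ.1) (λ.0) (λ.λ.1)
  →4  λ.λ.(λ.λ.0) (λ.λ.1)
  →5  λ.λ.λ.0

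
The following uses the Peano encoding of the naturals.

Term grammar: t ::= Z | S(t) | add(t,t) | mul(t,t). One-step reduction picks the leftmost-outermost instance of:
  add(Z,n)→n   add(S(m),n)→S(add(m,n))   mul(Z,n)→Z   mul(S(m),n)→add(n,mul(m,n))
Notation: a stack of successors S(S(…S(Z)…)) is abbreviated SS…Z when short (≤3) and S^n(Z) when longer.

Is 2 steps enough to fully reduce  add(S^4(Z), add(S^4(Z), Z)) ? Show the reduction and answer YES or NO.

Answer: NO — after 2 steps the term is S(S(add(SSZ, add(S^4(Z), Z)))), not yet normal

Derivation:
  start: add(S^4(Z), add(S^4(Z), Z))
  step 1: S(add(SSSZ, add(S^4(Z), Z)))
  step 2: S(S(add(SSZ, add(S^4(Z), Z))))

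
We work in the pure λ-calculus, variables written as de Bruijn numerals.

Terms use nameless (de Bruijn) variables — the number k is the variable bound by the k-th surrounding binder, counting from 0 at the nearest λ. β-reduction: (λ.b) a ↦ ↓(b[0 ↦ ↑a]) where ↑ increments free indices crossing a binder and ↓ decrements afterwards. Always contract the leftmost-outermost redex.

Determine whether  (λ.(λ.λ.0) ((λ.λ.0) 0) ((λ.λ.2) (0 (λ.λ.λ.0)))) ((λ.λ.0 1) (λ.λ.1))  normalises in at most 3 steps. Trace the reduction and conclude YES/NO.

Answer: NO — after 3 steps the term is (λ.λ.(λ.λ.0 1) (λ.λ.1)) ((λ.λ.0 1) (λ.λ.1) (λ.λ.λ.0)), not yet normal

Reduction:
  start: (λ.(λ.λ.0) ((λ.λ.0) 0) ((λ.λ.2) (0 (λ.λ.λ.0)))) ((λ.λ.0 1) (λ.λ.1))
  →1  (λ.λ.0) ((λ.λ.0) ((λ.λ.0 1) (λ.λ.1))) ((λ.λ.(λ.λ.0 1) (λ.λ.1)) ((λ.λ.0 1) (λ.λ.1) (λ.λ.λ.0)))
  →2  (λ.0) ((λ.λ.(λ.λ.0 1) (λ.λ.1)) ((λ.λ.0 1) (λ.λ.1) (λ.λ.λ.0)))
  →3  (λ.λ.(λ.λ.0 1) (λ.λ.1)) ((λ.λ.0 1) (λ.λ.1) (λ.λ.λ.0))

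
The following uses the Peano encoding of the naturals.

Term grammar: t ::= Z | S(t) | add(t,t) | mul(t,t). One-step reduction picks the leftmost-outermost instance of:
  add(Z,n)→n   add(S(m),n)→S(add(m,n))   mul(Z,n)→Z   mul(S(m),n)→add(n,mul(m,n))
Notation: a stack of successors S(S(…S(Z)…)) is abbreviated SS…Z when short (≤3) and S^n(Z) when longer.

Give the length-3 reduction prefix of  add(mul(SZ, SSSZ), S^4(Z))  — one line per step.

Answer: after 3 steps: S(add(add(SSZ, mul(Z, SSSZ)), S^4(Z)))

Derivation:
  start: add(mul(SZ, SSSZ), S^4(Z))
  [1] add(add(SSSZ, mul(Z, SSSZ)), S^4(Z))
  [2] add(S(add(SSZ, mul(Z, SSSZ))), S^4(Z))
  [3] S(add(add(SSZ, mul(Z, SSSZ)), S^4(Z)))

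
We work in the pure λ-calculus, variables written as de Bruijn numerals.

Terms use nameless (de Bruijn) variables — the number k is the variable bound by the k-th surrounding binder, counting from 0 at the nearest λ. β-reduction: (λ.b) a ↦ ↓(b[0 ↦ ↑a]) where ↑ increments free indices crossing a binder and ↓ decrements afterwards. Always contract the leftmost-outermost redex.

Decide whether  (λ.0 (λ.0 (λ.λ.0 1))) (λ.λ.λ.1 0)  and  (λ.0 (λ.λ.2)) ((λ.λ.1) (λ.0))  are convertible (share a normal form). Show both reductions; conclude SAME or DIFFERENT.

Term A:
  start: (λ.0 (λ.0 (λ.λ.0 1))) (λ.λ.λ.1 0)
  step 1: (λ.λ.λ.1 0) (λ.0 (λ.λ.0 1))
  step 2: λ.λ.1 0

Term B:
  start: (λ.0 (λ.λ.2)) ((λ.λ.1) (λ.0))
  step 1: (λ.λ.1) (λ.0) (λ.λ.(λ.λ.1) (λ.0))
  step 2: (λ.λ.0) (λ.λ.(λ.λ.1) (λ.0))
  step 3: λ.0

Answer: DIFFERENT — A ⇓ λ.λ.1 0, B ⇓ λ.0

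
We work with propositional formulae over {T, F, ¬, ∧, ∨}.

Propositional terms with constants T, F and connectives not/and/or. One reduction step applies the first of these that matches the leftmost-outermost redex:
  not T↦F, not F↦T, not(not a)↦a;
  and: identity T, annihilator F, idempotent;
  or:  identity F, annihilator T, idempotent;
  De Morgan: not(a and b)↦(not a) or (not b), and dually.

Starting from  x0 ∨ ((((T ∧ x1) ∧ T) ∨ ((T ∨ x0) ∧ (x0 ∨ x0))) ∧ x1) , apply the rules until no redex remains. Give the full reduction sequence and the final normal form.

  start: x0 ∨ ((((T ∧ x1) ∧ T) ∨ ((T ∨ x0) ∧ (x0 ∨ x0))) ∧ x1)
  →1  x0 ∨ (((T ∧ x1) ∨ ((T ∨ x0) ∧ (x0 ∨ x0))) ∧ x1)
  →2  x0 ∨ ((x1 ∨ ((T ∨ x0) ∧ (x0 ∨ x0))) ∧ x1)
  →3  x0 ∨ ((x1 ∨ (T ∧ (x0 ∨ x0))) ∧ x1)
  →4  x0 ∨ ((x1 ∨ (x0 ∨ x0)) ∧ x1)
  →5  x0 ∨ ((x1 ∨ x0) ∧ x1)

Answer: normal form = x0 ∨ ((x1 ∨ x0) ∧ x1)  (in 5 steps)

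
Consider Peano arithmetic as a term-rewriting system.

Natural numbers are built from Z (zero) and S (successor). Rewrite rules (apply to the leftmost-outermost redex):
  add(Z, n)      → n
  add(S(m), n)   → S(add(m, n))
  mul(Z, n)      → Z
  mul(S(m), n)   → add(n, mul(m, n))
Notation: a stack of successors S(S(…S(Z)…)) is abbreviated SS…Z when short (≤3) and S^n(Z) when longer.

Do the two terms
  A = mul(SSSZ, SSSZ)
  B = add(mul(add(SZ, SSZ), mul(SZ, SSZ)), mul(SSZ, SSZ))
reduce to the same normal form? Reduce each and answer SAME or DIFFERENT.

Answer: DIFFERENT — A ⇓ S^9(Z), B ⇓ S^10(Z)

Derivation:
Term A:
  start: mul(SSSZ, SSSZ)
  →1  add(SSSZ, mul(SSZ, SSSZ))
  →2  S(add(SSZ, mul(SSZ, SSSZ)))
  →3  S(S(add(SZ, mul(SSZ, SSSZ))))
  →4  S(S(S(add(Z, mul(SSZ, SSSZ)))))
  →5  S(S(S(mul(SSZ, SSSZ))))
  →6  S(S(S(add(SSSZ, mul(SZ, SSSZ)))))
  →7  S(S(S(S(add(SSZ, mul(SZ, SSSZ))))))
  →8  S(S(S(S(S(add(SZ, mul(SZ, SSSZ)))))))
  →9  S(S(S(S(S(S(add(Z, mul(SZ, SSSZ))))))))
  →10  S(S(S(S(S(S(mul(SZ, SSSZ)))))))
  →11  S(S(S(S(S(S(add(SSSZ, mul(Z, SSSZ))))))))
  →12  S(S(S(S(S(S(S(add(SSZ, mul(Z, SSSZ)))))))))
  →13  S(S(S(S(S(S(S(S(add(SZ, mul(Z, SSSZ))))))))))
  →14  S(S(S(S(S(S(S(S(S(add(Z, mul(Z, SSSZ)))))))))))
  →15  S(S(S(S(S(S(S(S(S(mul(Z, SSSZ))))))))))
  →16  S^9(Z)

Term B:
  start: add(mul(add(SZ, SSZ), mul(SZ, SSZ)), mul(SSZ, SSZ))
  →1  add(mul(S(add(Z, SSZ)), mul(SZ, SSZ)), mul(SSZ, SSZ))
  →2  add(add(mul(SZ, SSZ), mul(add(Z, SSZ), mul(SZ, SSZ))), mul(SSZ, SSZ))
  →3  add(add(add(SSZ, mul(Z, SSZ)), mul(add(Z, SSZ), mul(SZ, SSZ))), mul(SSZ, SSZ))
  →4  add(add(S(add(SZ, mul(Z, SSZ))), mul(add(Z, SSZ), mul(SZ, SSZ))), mul(SSZ, SSZ))
  →5  add(S(add(add(SZ, mul(Z, SSZ)), mul(add(Z, SSZ), mul(SZ, SSZ)))), mul(SSZ, SSZ))
  →6  S(add(add(add(SZ, mul(Z, SSZ)), mul(add(Z, SSZ), mul(SZ, SSZ))), mul(SSZ, SSZ)))
  →7  S(add(add(S(add(Z, mul(Z, SSZ))), mul(add(Z, SSZ), mul(SZ, SSZ))), mul(SSZ, SSZ)))
  →8  S(add(S(add(add(Z, mul(Z, SSZ)), mul(add(Z, SSZ), mul(SZ, SSZ)))), mul(SSZ, SSZ)))
  →9  S(S(add(add(add(Z, mul(Z, SSZ)), mul(add(Z, SSZ), mul(SZ, SSZ))), mul(SSZ, SSZ))))
  →10  S(S(add(add(mul(Z, SSZ), mul(add(Z, SSZ), mul(SZ, SSZ))), mul(SSZ, SSZ))))
  →11  S(S(add(add(Z, mul(add(Z, SSZ), mul(SZ, SSZ))), mul(SSZ, SSZ))))
  →12  S(S(add(mul(add(Z, SSZ), mul(SZ, SSZ)), mul(SSZ, SSZ))))
  →13  S(S(add(mul(SSZ, mul(SZ, SSZ)), mul(SSZ, SSZ))))
  →14  S(S(add(add(mul(SZ, SSZ), mul(SZ, mul(SZ, SSZ))), mul(SSZ, SSZ))))
  →15  S(S(add(add(add(SSZ, mul(Z, SSZ)), mul(SZ, mul(SZ, SSZ))), mul(SSZ, SSZ))))
  →16  S(S(add(add(S(add(SZ, mul(Z, SSZ))), mul(SZ, mul(SZ, SSZ))), mul(SSZ, SSZ))))
  →17  S(S(add(S(add(add(SZ, mul(Z, SSZ)), mul(SZ, mul(SZ, SSZ)))), mul(SSZ, SSZ))))
  →18  S(S(S(add(add(add(SZ, mul(Z, SSZ)), mul(SZ, mul(SZ, SSZ))), mul(SSZ, SSZ)))))
  →19  S(S(S(add(add(S(add(Z, mul(Z, SSZ))), mul(SZ, mul(SZ, SSZ))), mul(SSZ, SSZ)))))
  →20  S(S(S(add(S(add(add(Z, mul(Z, SSZ)), mul(SZ, mul(SZ, SSZ)))), mul(SSZ, SSZ)))))
  →21  S(S(S(S(add(add(add(Z, mul(Z, SSZ)), mul(SZ, mul(SZ, SSZ))), mul(SSZ, SSZ))))))
  →22  S(S(S(S(add(add(mul(Z, SSZ), mul(SZ, mul(SZ, SSZ))), mul(SSZ, SSZ))))))
  →23  S(S(S(S(add(add(Z, mul(SZ, mul(SZ, SSZ))), mul(SSZ, SSZ))))))
  →24  S(S(S(S(add(mul(SZ, mul(SZ, SSZ)), mul(SSZ, SSZ))))))
  →25  S(S(S(S(add(add(mul(SZ, SSZ), mul(Z, mul(SZ, SSZ))), mul(SSZ, SSZ))))))
  →26  S(S(S(S(add(add(add(SSZ, mul(Z, SSZ)), mul(Z, mul(SZ, SSZ))), mul(SSZ, SSZ))))))
  →27  S(S(S(S(add(add(S(add(SZ, mul(Z, SSZ))), mul(Z, mul(SZ, SSZ))), mul(SSZ, SSZ))))))
  →28  S(S(S(S(add(S(add(add(SZ, mul(Z, SSZ)), mul(Z, mul(SZ, SSZ)))), mul(SSZ, SSZ))))))
  →29  S(S(S(S(S(add(add(add(SZ, mul(Z, SSZ)), mul(Z, mul(SZ, SSZ))), mul(SSZ, SSZ)))))))
  →30  S(S(S(S(S(add(add(S(add(Z, mul(Z, SSZ))), mul(Z, mul(SZ, SSZ))), mul(SSZ, SSZ)))))))
  →31  S(S(S(S(S(add(S(add(add(Z, mul(Z, SSZ)), mul(Z, mul(SZ, SSZ)))), mul(SSZ, SSZ)))))))
  →32  S(S(S(S(S(S(add(add(add(Z, mul(Z, SSZ)), mul(Z, mul(SZ, SSZ))), mul(SSZ, SSZ))))))))
  →33  S(S(S(S(S(S(add(add(mul(Z, SSZ), mul(Z, mul(SZ, SSZ))), mul(SSZ, SSZ))))))))
  →34  S(S(S(S(S(S(add(add(Z, mul(Z, mul(SZ, SSZ))), mul(SSZ, SSZ))))))))
  →35  S(S(S(S(S(S(add(mul(Z, mul(SZ, SSZ)), mul(SSZ, SSZ))))))))
  →36  S(S(S(S(S(S(add(Z, mul(SSZ, SSZ))))))))
  →37  S(S(S(S(S(S(mul(SSZ, SSZ)))))))
  →38  S(S(S(S(S(S(add(SSZ, mul(SZ, SSZ))))))))
  →39  S(S(S(S(S(S(S(add(SZ, mul(SZ, SSZ)))))))))
  →40  S(S(S(S(S(S(S(S(add(Z, mul(SZ, SSZ))))))))))
  →41  S(S(S(S(S(S(S(S(mul(SZ, SSZ)))))))))
  →42  S(S(S(S(S(S(S(S(add(SSZ, mul(Z, SSZ))))))))))
  →43  S(S(S(S(S(S(S(S(S(add(SZ, mul(Z, SSZ)))))))))))
  →44  S(S(S(S(S(S(S(S(S(S(add(Z, mul(Z, SSZ))))))))))))
  →45  S(S(S(S(S(S(S(S(S(S(mul(Z, SSZ)))))))))))
  →46  S^10(Z)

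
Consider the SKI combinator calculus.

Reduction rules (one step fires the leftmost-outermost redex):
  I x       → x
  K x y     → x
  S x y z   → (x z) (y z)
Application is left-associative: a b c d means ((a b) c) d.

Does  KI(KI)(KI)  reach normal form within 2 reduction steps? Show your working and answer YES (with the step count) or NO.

Answer: YES — reaches normal form KI in 2 ≤ 2 steps

Derivation:
  start: KI(KI)(KI)
  →1  I(KI)
  →2  KI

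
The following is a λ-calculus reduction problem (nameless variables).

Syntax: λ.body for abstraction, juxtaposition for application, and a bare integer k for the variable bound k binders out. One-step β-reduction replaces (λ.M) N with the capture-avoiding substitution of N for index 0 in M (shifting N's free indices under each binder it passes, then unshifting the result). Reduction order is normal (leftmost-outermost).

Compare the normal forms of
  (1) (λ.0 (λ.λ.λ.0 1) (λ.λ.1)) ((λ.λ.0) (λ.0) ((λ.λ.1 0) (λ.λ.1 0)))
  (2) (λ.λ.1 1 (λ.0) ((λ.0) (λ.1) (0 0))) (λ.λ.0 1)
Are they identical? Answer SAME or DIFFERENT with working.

Answer: SAME — A ⇓ λ.λ.0 1, B ⇓ λ.λ.0 1

Reduction:
Term A:
  start: (λ.0 (λ.λ.λ.0 1) (λ.λ.1)) ((λ.λ.0) (λ.0) ((λ.λ.1 0) (λ.λ.1 0)))
  [1] (λ.λ.0) (λ.0) ((λ.λ.1 0) (λ.λ.1 0)) (λ.λ.λ.0 1) (λ.λ.1)
  [2] (λ.0) ((λ.λ.1 0) (λ.λ.1 0)) (λ.λ.λ.0 1) (λ.λ.1)
  [3] (λ.λ.1 0) (λ.λ.1 0) (λ.λ.λ.0 1) (λ.λ.1)
  [4] (λ.(λ.λ.1 0) 0) (λ.λ.λ.0 1) (λ.λ.1)
  [5] (λ.λ.1 0) (λ.λ.λ.0 1) (λ.λ.1)
  [6] (λ.(λ.λ.λ.0 1) 0) (λ.λ.1)
  [7] (λ.λ.λ.0 1) (λ.λ.1)
  [8] λ.λ.0 1

Term B:
  start: (λ.λ.1 1 (λ.0) ((λ.0) (λ.1) (0 0))) (λ.λ.0 1)
  [1] λ.(λ.λ.0 1) (λ.λ.0 1) (λ.0) ((λ.0) (λ.1) (0 0))
  [2] λ.(λ.0 (λ.λ.0 1)) (λ.0) ((λ.0) (λ.1) (0 0))
  [3] λ.(λ.0) (λ.λ.0 1) ((λ.0) (λ.1) (0 0))
  [4] λ.(λ.λ.0 1) ((λ.0) (λ.1) (0 0))
  [5] λ.λ.0 ((λ.0) (λ.2) (1 1))
  [6] λ.λ.0 ((λ.2) (1 1))
  [7] λ.λ.0 1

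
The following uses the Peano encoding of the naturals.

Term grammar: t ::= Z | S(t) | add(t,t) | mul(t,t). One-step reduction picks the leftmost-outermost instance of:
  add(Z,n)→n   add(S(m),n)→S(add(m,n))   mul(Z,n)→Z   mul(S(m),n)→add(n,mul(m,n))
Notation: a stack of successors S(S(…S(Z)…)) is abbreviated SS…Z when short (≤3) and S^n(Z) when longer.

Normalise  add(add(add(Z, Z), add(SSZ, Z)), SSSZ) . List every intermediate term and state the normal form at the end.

Answer: normal form = S^5(Z)  (in 8 steps)

Working:
  start: add(add(add(Z, Z), add(SSZ, Z)), SSSZ)
  step 1: add(add(Z, add(SSZ, Z)), SSSZ)
  step 2: add(add(SSZ, Z), SSSZ)
  step 3: add(S(add(SZ, Z)), SSSZ)
  step 4: S(add(add(SZ, Z), SSSZ))
  step 5: S(add(S(add(Z, Z)), SSSZ))
  step 6: S(S(add(add(Z, Z), SSSZ)))
  step 7: S(S(add(Z, SSSZ)))
  step 8: S^5(Z)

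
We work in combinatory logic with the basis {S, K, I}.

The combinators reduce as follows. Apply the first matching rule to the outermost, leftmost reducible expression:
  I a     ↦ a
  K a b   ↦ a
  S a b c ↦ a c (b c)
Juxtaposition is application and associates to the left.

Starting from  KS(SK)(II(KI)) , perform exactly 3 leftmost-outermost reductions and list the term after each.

Answer: after 3 steps: S(KI)

Reduction:
  start: KS(SK)(II(KI))
  [1] S(II(KI))
  [2] S(I(KI))
  [3] S(KI)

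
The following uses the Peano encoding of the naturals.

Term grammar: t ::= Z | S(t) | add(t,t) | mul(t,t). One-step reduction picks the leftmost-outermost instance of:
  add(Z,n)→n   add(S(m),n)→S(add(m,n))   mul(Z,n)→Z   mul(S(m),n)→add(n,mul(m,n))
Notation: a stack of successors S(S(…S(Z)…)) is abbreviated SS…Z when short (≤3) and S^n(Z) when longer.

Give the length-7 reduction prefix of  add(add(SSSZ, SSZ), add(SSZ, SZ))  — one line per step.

Answer: after 7 steps: S(S(S(add(SSZ, add(SSZ, SZ)))))

Working:
  start: add(add(SSSZ, SSZ), add(SSZ, SZ))
  step 1: add(S(add(SSZ, SSZ)), add(SSZ, SZ))
  step 2: S(add(add(SSZ, SSZ), add(SSZ, SZ)))
  step 3: S(add(S(add(SZ, SSZ)), add(SSZ, SZ)))
  step 4: S(S(add(add(SZ, SSZ), add(SSZ, SZ))))
  step 5: S(S(add(S(add(Z, SSZ)), add(SSZ, SZ))))
  step 6: S(S(S(add(add(Z, SSZ), add(SSZ, SZ)))))
  step 7: S(S(S(add(SSZ, add(SSZ, SZ)))))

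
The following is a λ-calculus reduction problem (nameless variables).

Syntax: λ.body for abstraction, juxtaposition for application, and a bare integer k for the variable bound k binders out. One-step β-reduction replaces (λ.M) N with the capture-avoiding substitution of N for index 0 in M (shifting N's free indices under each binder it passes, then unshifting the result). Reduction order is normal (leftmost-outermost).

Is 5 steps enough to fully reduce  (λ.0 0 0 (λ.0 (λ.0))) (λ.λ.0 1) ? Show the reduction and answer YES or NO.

  start: (λ.0 0 0 (λ.0 (λ.0))) (λ.λ.0 1)
  →1  (λ.λ.0 1) (λ.λ.0 1) (λ.λ.0 1) (λ.0 (λ.0))
  →2  (λ.0 (λ.λ.0 1)) (λ.λ.0 1) (λ.0 (λ.0))
  →3  (λ.λ.0 1) (λ.λ.0 1) (λ.0 (λ.0))
  →4  (λ.0 (λ.λ.0 1)) (λ.0 (λ.0))
  →5  (λ.0 (λ.0)) (λ.λ.0 1)

Answer: NO — after 5 steps the term is (λ.0 (λ.0)) (λ.λ.0 1), not yet normal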